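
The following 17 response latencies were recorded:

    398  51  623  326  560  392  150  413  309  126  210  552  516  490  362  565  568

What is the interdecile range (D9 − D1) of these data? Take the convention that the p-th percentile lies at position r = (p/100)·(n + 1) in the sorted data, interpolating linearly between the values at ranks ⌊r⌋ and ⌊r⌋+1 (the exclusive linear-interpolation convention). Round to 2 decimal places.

468.00

Sorted: 51, 126, 150, 210, 309, 326, 362, 392, 398, 413, 490, 516, 552, 560, 565, 568, 623.
n = 17.
P10: r = 1.8; ranks 1–2 are 51, 126; interpolating gives 111.
P90: r = 16.2; ranks 16–17 are 568, 623; interpolating gives 579.
Difference: 579 − 111 = 468.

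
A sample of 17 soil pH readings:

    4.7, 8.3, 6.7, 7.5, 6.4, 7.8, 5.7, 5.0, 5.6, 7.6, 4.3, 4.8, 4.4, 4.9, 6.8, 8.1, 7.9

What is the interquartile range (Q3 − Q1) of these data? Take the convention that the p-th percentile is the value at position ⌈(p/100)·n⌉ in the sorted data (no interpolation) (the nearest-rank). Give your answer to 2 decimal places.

Sorted: 4.3, 4.4, 4.7, 4.8, 4.9, 5.0, 5.6, 5.7, 6.4, 6.7, 6.8, 7.5, 7.6, 7.8, 7.9, 8.1, 8.3.
n = 17.
P25: rank ⌈25/100·17⌉ = 5 → 4.9.
P75: rank ⌈75/100·17⌉ = 13 → 7.6.
Difference: 7.6 − 4.9 = 2.7.

2.70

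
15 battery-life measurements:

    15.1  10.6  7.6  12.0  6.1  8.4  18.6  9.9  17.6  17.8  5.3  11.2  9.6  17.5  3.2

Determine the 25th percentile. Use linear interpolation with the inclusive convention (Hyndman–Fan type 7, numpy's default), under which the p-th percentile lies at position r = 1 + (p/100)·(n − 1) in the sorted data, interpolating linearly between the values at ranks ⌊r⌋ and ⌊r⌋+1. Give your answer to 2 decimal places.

8.00

Sorted: 3.2, 5.3, 6.1, 7.6, 8.4, 9.6, 9.9, 10.6, 11.2, 12.0, 15.1, 17.5, 17.6, 17.8, 18.6.
n = 15.
r = 1 + (25/100)·(15 − 1) = 1 + 3.5 = 4.5.
Rank 4 is 7.6 and rank 5 is 8.4.
Interpolate: 7.6 + 0.5·(8.4 − 7.6) = 7.6 + 0.5·0.8 = 8.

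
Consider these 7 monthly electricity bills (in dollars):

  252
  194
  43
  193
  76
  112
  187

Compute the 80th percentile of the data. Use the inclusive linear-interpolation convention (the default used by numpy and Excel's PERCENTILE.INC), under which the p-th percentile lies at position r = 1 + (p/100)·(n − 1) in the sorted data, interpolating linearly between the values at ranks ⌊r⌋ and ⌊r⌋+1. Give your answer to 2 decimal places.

193.80

Sorted: 43, 76, 112, 187, 193, 194, 252.
n = 7.
r = 1 + (80/100)·(7 − 1) = 1 + 4.8 = 5.8.
Rank 5 is 193 and rank 6 is 194.
Interpolate: 193 + 0.8·(194 − 193) = 193 + 0.8·1 = 193.8.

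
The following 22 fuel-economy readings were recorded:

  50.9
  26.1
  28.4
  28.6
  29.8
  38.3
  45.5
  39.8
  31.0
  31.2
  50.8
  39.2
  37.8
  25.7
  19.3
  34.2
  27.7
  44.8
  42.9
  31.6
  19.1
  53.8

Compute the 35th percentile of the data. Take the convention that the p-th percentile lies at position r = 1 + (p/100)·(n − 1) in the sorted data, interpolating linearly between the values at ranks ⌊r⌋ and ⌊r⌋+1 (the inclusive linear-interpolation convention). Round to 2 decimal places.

30.22

Sorted: 19.1, 19.3, 25.7, 26.1, 27.7, 28.4, 28.6, 29.8, 31.0, 31.2, 31.6, 34.2, 37.8, 38.3, 39.2, 39.8, 42.9, 44.8, 45.5, 50.8, 50.9, 53.8.
n = 22.
r = 1 + (35/100)·(22 − 1) = 1 + 7.35 = 8.35.
Rank 8 is 29.8 and rank 9 is 31.0.
Interpolate: 29.8 + 0.35·(31.0 − 29.8) = 29.8 + 0.35·1.2 = 30.22.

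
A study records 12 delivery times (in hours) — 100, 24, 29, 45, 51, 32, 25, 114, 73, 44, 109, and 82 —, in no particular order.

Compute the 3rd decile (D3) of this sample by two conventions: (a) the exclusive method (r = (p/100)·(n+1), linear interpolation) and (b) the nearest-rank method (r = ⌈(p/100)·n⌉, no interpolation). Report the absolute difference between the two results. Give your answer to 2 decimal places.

Sorted: 24, 25, 29, 32, 44, 45, 51, 73, 82, 100, 109, 114.
n = 12.
(a) r = 3.9; between ranks 3 (29) and 4 (32): 31.7.
(b) the nearest-rank method: rank 4 → 32.
|31.7 − 32| = 0.3.

0.30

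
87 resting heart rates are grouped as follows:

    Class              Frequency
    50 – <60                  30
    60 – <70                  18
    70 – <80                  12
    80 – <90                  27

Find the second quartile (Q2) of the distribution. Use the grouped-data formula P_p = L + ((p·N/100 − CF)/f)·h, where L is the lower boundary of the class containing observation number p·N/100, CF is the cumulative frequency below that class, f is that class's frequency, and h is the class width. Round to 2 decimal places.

N = 87; target position k = 50/100 · 87 = 43.5.
Cumulative frequencies: 30, 48, 60, 87.
Observation 43.5 falls in the class 60 – <70.
L = 60, CF = 30, f = 18, h = 10.
P50 = 60 + ((43.5 − 30)/18)·10 = 60 + 7.5 = 67.5.

67.50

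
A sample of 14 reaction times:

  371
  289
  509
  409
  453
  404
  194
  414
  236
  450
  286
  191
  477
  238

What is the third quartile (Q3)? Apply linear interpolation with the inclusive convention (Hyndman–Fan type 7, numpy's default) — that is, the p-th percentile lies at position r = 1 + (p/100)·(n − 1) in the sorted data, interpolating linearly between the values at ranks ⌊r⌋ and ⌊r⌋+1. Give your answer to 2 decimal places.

Sorted: 191, 194, 236, 238, 286, 289, 371, 404, 409, 414, 450, 453, 477, 509.
n = 14.
r = 1 + (75/100)·(14 − 1) = 1 + 9.75 = 10.75.
Rank 10 is 414 and rank 11 is 450.
Interpolate: 414 + 0.75·(450 − 414) = 414 + 0.75·36 = 441.

441.00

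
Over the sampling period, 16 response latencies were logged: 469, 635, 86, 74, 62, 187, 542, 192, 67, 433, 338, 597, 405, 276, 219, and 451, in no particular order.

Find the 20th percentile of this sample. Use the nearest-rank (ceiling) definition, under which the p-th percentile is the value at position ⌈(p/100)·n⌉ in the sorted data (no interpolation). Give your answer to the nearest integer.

Sorted: 62, 67, 74, 86, 187, 192, 219, 276, 338, 405, 433, 451, 469, 542, 597, 635.
n = 16.
Position = ⌈20/100 · 16⌉ = ⌈3.2⌉ = 4.
The value at rank 4 is 86.

86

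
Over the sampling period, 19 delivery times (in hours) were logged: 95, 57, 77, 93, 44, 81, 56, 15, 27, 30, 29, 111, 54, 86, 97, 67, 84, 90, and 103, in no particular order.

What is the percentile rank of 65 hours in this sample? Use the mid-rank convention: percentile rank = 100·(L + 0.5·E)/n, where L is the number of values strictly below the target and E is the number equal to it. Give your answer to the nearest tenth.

Sorted: 15, 27, 29, 30, 44, 54, 56, 57, 67, 77, 81, 84, 86, 90, 93, 95, 97, 103, 111.
Count below 65: L = 8; count equal: E = 0; n = 19.
Percentile rank = 100·(8 + 0.5·0)/19 = 100·8/19 = 42.11.

42.1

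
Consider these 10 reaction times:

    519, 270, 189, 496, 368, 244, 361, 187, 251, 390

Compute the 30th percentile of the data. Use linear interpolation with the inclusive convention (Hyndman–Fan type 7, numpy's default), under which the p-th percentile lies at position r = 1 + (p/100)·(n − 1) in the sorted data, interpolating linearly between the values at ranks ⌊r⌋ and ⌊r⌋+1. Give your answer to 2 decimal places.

Sorted: 187, 189, 244, 251, 270, 361, 368, 390, 496, 519.
n = 10.
r = 1 + (30/100)·(10 − 1) = 1 + 2.7 = 3.7.
Rank 3 is 244 and rank 4 is 251.
Interpolate: 244 + 0.7·(251 − 244) = 244 + 0.7·7 = 248.9.

248.90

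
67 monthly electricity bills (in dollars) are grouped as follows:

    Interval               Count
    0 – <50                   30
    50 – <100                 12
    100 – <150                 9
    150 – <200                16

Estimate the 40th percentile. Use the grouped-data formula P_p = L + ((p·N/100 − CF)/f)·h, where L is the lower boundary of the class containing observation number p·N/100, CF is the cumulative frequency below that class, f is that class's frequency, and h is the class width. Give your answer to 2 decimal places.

N = 67; target position k = 40/100 · 67 = 26.8.
Cumulative frequencies: 30, 42, 51, 67.
Observation 26.8 falls in the class 0 – <50.
L = 0, CF = 0, f = 30, h = 50.
P40 = 0 + ((26.8 − 0)/30)·50 = 0 + 44.6667 = 44.6667.

44.67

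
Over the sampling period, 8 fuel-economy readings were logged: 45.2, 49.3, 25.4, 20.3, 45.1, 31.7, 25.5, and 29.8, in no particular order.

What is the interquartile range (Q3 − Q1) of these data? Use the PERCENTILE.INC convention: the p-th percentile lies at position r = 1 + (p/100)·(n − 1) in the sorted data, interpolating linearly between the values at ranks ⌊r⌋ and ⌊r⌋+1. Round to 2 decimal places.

19.65

Sorted: 20.3, 25.4, 25.5, 29.8, 31.7, 45.1, 45.2, 49.3.
n = 8.
P25: r = 2.75; ranks 2–3 are 25.4, 25.5; interpolating gives 25.475.
P75: r = 6.25; ranks 6–7 are 45.1, 45.2; interpolating gives 45.125.
Difference: 45.125 − 25.475 = 19.65.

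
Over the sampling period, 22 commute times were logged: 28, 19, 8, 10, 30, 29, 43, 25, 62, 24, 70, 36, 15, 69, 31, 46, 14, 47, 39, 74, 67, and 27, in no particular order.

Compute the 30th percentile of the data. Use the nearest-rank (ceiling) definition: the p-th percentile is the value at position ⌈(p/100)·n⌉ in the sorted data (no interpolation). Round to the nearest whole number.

Sorted: 8, 10, 14, 15, 19, 24, 25, 27, 28, 29, 30, 31, 36, 39, 43, 46, 47, 62, 67, 69, 70, 74.
n = 22.
Position = ⌈30/100 · 22⌉ = ⌈6.6⌉ = 7.
The value at rank 7 is 25.

25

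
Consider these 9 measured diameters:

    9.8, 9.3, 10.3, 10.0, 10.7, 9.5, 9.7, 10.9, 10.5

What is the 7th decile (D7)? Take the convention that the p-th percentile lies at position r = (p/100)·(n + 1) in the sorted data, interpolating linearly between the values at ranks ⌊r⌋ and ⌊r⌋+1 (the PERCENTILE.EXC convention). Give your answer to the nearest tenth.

10.5

Sorted: 9.3, 9.5, 9.7, 9.8, 10.0, 10.3, 10.5, 10.7, 10.9.
n = 9.
r = (70/100)·(9 + 1) = 7.
r is an integer, so P70 is the value at rank 7: 10.5.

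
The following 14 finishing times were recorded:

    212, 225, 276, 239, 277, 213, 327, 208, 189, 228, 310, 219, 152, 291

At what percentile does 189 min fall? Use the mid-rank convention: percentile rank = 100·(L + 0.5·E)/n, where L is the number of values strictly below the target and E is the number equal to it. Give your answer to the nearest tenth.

Sorted: 152, 189, 208, 212, 213, 219, 225, 228, 239, 276, 277, 291, 310, 327.
Count below 189: L = 1; count equal: E = 1; n = 14.
Percentile rank = 100·(1 + 0.5·1)/14 = 100·1.5/14 = 10.71.

10.7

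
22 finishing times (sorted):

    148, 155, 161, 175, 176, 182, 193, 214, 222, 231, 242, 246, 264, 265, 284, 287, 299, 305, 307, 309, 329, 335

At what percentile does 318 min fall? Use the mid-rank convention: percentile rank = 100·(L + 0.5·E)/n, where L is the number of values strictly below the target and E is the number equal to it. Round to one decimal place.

Count below 318: L = 20; count equal: E = 0; n = 22.
Percentile rank = 100·(20 + 0.5·0)/22 = 100·20/22 = 90.91.

90.9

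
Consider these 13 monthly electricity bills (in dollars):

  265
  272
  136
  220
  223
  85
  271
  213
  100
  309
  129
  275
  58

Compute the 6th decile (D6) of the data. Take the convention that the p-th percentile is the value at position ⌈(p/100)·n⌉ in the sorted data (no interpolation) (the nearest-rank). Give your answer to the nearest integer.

223

Sorted: 58, 85, 100, 129, 136, 213, 220, 223, 265, 271, 272, 275, 309.
n = 13.
Position = ⌈60/100 · 13⌉ = ⌈7.8⌉ = 8.
The value at rank 8 is 223.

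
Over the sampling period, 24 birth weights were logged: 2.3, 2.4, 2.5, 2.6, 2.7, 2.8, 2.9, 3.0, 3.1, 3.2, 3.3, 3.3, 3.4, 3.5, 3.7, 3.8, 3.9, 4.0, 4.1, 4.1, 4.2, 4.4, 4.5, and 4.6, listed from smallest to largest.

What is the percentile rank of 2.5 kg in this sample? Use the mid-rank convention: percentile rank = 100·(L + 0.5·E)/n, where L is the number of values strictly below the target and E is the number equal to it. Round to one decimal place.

Count below 2.5: L = 2; count equal: E = 1; n = 24.
Percentile rank = 100·(2 + 0.5·1)/24 = 100·2.5/24 = 10.42.

10.4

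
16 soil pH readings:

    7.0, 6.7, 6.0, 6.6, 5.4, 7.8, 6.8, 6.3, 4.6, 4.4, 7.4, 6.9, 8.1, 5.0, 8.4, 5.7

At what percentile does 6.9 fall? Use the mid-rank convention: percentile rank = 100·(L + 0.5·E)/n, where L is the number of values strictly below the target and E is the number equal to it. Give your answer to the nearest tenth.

Sorted: 4.4, 4.6, 5.0, 5.4, 5.7, 6.0, 6.3, 6.6, 6.7, 6.8, 6.9, 7.0, 7.4, 7.8, 8.1, 8.4.
Count below 6.9: L = 10; count equal: E = 1; n = 16.
Percentile rank = 100·(10 + 0.5·1)/16 = 100·10.5/16 = 65.62.

65.6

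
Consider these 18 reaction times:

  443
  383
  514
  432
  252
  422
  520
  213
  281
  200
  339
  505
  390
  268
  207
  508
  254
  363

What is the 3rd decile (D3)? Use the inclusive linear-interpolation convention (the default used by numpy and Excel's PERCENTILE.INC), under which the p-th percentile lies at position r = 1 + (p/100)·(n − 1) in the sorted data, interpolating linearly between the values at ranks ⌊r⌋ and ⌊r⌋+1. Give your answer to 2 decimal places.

Sorted: 200, 207, 213, 252, 254, 268, 281, 339, 363, 383, 390, 422, 432, 443, 505, 508, 514, 520.
n = 18.
r = 1 + (30/100)·(18 − 1) = 1 + 5.1 = 6.1.
Rank 6 is 268 and rank 7 is 281.
Interpolate: 268 + 0.1·(281 − 268) = 268 + 0.1·13 = 269.3.

269.30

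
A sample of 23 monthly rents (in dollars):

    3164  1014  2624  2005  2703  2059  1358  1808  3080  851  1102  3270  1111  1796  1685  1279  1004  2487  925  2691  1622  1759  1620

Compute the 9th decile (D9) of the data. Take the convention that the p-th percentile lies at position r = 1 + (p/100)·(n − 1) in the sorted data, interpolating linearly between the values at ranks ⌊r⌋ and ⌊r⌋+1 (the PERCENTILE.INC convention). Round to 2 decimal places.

Sorted: 851, 925, 1004, 1014, 1102, 1111, 1279, 1358, 1620, 1622, 1685, 1759, 1796, 1808, 2005, 2059, 2487, 2624, 2691, 2703, 3080, 3164, 3270.
n = 23.
r = 1 + (90/100)·(23 − 1) = 1 + 19.8 = 20.8.
Rank 20 is 2703 and rank 21 is 3080.
Interpolate: 2703 + 0.8·(3080 − 2703) = 2703 + 0.8·377 = 3004.6.

3004.60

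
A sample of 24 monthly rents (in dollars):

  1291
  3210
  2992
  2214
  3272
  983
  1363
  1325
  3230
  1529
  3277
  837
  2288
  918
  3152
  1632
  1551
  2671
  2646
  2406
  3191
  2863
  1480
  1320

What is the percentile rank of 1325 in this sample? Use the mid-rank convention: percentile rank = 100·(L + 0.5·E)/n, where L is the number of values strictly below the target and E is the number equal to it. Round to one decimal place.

Sorted: 837, 918, 983, 1291, 1320, 1325, 1363, 1480, 1529, 1551, 1632, 2214, 2288, 2406, 2646, 2671, 2863, 2992, 3152, 3191, 3210, 3230, 3272, 3277.
Count below 1325: L = 5; count equal: E = 1; n = 24.
Percentile rank = 100·(5 + 0.5·1)/24 = 100·5.5/24 = 22.92.

22.9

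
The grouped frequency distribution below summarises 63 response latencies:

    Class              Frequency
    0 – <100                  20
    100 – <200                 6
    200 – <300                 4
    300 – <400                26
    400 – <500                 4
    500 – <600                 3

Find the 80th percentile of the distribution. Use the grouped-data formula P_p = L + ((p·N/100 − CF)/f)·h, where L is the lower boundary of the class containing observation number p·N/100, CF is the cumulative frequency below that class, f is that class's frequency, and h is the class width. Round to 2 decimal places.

378.46

N = 63; target position k = 80/100 · 63 = 50.4.
Cumulative frequencies: 20, 26, 30, 56, 60, 63.
Observation 50.4 falls in the class 300 – <400.
L = 300, CF = 30, f = 26, h = 100.
P80 = 300 + ((50.4 − 30)/26)·100 = 300 + 78.4615 = 378.462.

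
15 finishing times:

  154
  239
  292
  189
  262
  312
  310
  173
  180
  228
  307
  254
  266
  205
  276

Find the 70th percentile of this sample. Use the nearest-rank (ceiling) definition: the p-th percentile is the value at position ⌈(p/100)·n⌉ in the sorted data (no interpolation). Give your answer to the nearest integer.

Sorted: 154, 173, 180, 189, 205, 228, 239, 254, 262, 266, 276, 292, 307, 310, 312.
n = 15.
Position = ⌈70/100 · 15⌉ = ⌈10.5⌉ = 11.
The value at rank 11 is 276.

276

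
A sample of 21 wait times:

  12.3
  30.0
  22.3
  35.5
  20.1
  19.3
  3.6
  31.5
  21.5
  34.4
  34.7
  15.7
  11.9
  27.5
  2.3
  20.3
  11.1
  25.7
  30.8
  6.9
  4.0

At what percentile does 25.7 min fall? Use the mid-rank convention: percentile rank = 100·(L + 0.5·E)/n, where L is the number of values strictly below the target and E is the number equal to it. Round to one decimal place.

Sorted: 2.3, 3.6, 4.0, 6.9, 11.1, 11.9, 12.3, 15.7, 19.3, 20.1, 20.3, 21.5, 22.3, 25.7, 27.5, 30.0, 30.8, 31.5, 34.4, 34.7, 35.5.
Count below 25.7: L = 13; count equal: E = 1; n = 21.
Percentile rank = 100·(13 + 0.5·1)/21 = 100·13.5/21 = 64.29.

64.3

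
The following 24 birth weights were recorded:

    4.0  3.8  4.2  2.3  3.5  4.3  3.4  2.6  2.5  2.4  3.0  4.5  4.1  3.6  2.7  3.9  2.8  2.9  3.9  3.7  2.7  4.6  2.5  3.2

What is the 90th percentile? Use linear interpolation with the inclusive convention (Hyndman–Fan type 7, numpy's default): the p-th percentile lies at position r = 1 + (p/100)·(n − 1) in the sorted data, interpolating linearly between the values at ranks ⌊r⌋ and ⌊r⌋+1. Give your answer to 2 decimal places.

4.27

Sorted: 2.3, 2.4, 2.5, 2.5, 2.6, 2.7, 2.7, 2.8, 2.9, 3.0, 3.2, 3.4, 3.5, 3.6, 3.7, 3.8, 3.9, 3.9, 4.0, 4.1, 4.2, 4.3, 4.5, 4.6.
n = 24.
r = 1 + (90/100)·(24 − 1) = 1 + 20.7 = 21.7.
Rank 21 is 4.2 and rank 22 is 4.3.
Interpolate: 4.2 + 0.7·(4.3 − 4.2) = 4.2 + 0.7·0.1 = 4.27.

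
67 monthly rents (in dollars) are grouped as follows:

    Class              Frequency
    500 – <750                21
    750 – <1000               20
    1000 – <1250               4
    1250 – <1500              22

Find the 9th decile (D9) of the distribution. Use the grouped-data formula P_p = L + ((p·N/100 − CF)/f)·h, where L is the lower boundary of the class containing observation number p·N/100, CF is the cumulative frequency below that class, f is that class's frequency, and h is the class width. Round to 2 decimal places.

1423.86

N = 67; target position k = 90/100 · 67 = 60.3.
Cumulative frequencies: 21, 41, 45, 67.
Observation 60.3 falls in the class 1250 – <1500.
L = 1250, CF = 45, f = 22, h = 250.
P90 = 1250 + ((60.3 − 45)/22)·250 = 1250 + 173.864 = 1423.86.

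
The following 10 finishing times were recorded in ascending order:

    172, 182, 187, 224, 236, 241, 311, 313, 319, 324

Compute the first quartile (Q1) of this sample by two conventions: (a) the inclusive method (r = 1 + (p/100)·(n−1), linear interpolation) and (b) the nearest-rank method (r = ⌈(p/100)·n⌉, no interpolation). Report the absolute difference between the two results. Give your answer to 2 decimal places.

n = 10.
(a) r = 3.25; between ranks 3 (187) and 4 (224): 196.25.
(b) the nearest-rank method: rank 3 → 187.
|196.25 − 187| = 9.25.

9.25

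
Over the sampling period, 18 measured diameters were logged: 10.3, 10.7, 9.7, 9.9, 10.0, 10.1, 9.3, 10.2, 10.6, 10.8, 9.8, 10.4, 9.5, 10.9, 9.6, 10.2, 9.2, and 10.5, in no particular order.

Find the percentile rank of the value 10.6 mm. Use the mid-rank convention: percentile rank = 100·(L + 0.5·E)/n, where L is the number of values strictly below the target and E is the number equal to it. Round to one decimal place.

Sorted: 9.2, 9.3, 9.5, 9.6, 9.7, 9.8, 9.9, 10.0, 10.1, 10.2, 10.2, 10.3, 10.4, 10.5, 10.6, 10.7, 10.8, 10.9.
Count below 10.6: L = 14; count equal: E = 1; n = 18.
Percentile rank = 100·(14 + 0.5·1)/18 = 100·14.5/18 = 80.56.

80.6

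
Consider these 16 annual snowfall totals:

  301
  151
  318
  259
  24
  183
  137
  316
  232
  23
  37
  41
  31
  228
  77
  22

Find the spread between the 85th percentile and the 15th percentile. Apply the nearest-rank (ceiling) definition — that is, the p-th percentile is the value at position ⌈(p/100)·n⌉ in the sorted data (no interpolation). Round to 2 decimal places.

277.00

Sorted: 22, 23, 24, 31, 37, 41, 77, 137, 151, 183, 228, 232, 259, 301, 316, 318.
n = 16.
P15: rank ⌈15/100·16⌉ = 3 → 24.
P85: rank ⌈85/100·16⌉ = 14 → 301.
Difference: 301 − 24 = 277.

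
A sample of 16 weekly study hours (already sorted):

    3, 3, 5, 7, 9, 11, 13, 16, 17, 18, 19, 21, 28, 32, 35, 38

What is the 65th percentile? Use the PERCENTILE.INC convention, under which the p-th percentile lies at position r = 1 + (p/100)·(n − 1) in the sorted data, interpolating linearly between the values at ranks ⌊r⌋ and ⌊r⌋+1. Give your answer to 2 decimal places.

18.75

n = 16.
r = 1 + (65/100)·(16 − 1) = 1 + 9.75 = 10.75.
Rank 10 is 18 and rank 11 is 19.
Interpolate: 18 + 0.75·(19 − 18) = 18 + 0.75·1 = 18.75.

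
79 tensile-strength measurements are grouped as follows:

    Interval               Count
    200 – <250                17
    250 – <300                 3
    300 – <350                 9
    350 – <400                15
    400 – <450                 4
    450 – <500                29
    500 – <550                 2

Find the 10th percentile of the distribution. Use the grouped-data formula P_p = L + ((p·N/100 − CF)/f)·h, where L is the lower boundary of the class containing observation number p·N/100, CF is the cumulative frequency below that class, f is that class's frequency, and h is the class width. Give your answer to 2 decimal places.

N = 79; target position k = 10/100 · 79 = 7.9.
Cumulative frequencies: 17, 20, 29, 44, 48, 77, 79.
Observation 7.9 falls in the class 200 – <250.
L = 200, CF = 0, f = 17, h = 50.
P10 = 200 + ((7.9 − 0)/17)·50 = 200 + 23.2353 = 223.235.

223.24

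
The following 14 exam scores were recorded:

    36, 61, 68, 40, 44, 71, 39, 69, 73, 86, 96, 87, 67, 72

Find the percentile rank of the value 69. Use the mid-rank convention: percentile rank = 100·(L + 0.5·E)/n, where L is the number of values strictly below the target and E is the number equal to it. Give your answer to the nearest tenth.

53.6

Sorted: 36, 39, 40, 44, 61, 67, 68, 69, 71, 72, 73, 86, 87, 96.
Count below 69: L = 7; count equal: E = 1; n = 14.
Percentile rank = 100·(7 + 0.5·1)/14 = 100·7.5/14 = 53.57.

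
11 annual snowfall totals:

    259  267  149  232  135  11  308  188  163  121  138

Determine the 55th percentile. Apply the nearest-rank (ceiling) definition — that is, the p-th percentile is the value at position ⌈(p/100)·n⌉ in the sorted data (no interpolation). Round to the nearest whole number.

188

Sorted: 11, 121, 135, 138, 149, 163, 188, 232, 259, 267, 308.
n = 11.
Position = ⌈55/100 · 11⌉ = ⌈6.05⌉ = 7.
The value at rank 7 is 188.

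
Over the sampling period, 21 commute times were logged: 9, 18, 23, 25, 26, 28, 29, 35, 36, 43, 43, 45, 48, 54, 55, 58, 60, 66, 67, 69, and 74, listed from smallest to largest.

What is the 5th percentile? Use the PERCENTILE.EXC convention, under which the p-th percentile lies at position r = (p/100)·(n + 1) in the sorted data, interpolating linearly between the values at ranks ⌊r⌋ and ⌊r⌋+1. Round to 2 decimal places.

9.90

n = 21.
r = (5/100)·(21 + 1) = 1.1.
Rank 1 is 9 and rank 2 is 18.
Interpolate: 9 + 0.1·(18 − 9) = 9 + 0.1·9 = 9.9.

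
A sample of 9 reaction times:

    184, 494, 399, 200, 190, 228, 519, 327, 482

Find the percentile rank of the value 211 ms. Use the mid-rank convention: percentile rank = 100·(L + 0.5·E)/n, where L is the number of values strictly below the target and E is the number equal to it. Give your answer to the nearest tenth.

Sorted: 184, 190, 200, 228, 327, 399, 482, 494, 519.
Count below 211: L = 3; count equal: E = 0; n = 9.
Percentile rank = 100·(3 + 0.5·0)/9 = 100·3/9 = 33.33.

33.3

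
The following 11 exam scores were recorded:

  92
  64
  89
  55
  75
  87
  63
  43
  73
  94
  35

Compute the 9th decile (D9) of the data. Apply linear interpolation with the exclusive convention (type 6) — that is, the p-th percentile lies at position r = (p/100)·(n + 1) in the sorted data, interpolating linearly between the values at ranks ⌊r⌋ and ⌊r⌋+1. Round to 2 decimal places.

93.60

Sorted: 35, 43, 55, 63, 64, 73, 75, 87, 89, 92, 94.
n = 11.
r = (90/100)·(11 + 1) = 10.8.
Rank 10 is 92 and rank 11 is 94.
Interpolate: 92 + 0.8·(94 − 92) = 92 + 0.8·2 = 93.6.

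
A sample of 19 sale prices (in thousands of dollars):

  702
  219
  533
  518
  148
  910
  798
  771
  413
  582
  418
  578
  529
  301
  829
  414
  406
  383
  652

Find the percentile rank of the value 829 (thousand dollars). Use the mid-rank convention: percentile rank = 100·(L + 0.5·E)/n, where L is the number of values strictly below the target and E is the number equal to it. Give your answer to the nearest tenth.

92.1

Sorted: 148, 219, 301, 383, 406, 413, 414, 418, 518, 529, 533, 578, 582, 652, 702, 771, 798, 829, 910.
Count below 829: L = 17; count equal: E = 1; n = 19.
Percentile rank = 100·(17 + 0.5·1)/19 = 100·17.5/19 = 92.11.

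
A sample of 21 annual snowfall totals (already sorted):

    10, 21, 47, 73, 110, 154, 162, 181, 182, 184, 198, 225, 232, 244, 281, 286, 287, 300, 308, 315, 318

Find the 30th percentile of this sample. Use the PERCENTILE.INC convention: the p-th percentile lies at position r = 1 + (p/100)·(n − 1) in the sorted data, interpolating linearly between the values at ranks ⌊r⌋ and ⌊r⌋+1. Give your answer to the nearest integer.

162

n = 21.
r = 1 + (30/100)·(21 − 1) = 1 + 6 = 7.
r is an integer, so P30 is the value at rank 7: 162.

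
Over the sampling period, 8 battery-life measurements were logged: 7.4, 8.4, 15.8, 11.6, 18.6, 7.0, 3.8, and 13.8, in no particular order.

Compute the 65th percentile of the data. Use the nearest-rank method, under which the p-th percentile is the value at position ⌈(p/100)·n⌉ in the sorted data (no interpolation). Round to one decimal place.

13.8

Sorted: 3.8, 7.0, 7.4, 8.4, 11.6, 13.8, 15.8, 18.6.
n = 8.
Position = ⌈65/100 · 8⌉ = ⌈5.2⌉ = 6.
The value at rank 6 is 13.8.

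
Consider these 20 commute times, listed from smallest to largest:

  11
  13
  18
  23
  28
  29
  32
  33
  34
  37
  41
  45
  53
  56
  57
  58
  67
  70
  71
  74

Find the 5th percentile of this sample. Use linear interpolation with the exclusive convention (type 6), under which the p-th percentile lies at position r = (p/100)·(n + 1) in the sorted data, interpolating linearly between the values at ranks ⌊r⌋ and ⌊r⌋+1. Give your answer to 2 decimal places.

11.10

n = 20.
r = (5/100)·(20 + 1) = 1.05.
Rank 1 is 11 and rank 2 is 13.
Interpolate: 11 + 0.05·(13 − 11) = 11 + 0.05·2 = 11.1.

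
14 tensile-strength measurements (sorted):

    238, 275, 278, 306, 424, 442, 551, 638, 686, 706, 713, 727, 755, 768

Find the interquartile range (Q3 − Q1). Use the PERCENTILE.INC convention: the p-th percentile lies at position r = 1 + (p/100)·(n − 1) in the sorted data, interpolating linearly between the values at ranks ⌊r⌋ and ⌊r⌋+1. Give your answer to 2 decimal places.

n = 14.
P25: r = 4.25; ranks 4–5 are 306, 424; interpolating gives 335.5.
P75: r = 10.75; ranks 10–11 are 706, 713; interpolating gives 711.25.
Difference: 711.25 − 335.5 = 375.75.

375.75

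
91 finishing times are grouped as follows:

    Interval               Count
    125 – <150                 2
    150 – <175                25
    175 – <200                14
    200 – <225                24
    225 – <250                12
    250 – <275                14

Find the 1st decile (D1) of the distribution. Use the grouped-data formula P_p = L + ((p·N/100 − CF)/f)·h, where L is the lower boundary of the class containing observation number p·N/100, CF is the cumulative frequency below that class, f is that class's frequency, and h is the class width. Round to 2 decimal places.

157.10

N = 91; target position k = 10/100 · 91 = 9.1.
Cumulative frequencies: 2, 27, 41, 65, 77, 91.
Observation 9.1 falls in the class 150 – <175.
L = 150, CF = 2, f = 25, h = 25.
P10 = 150 + ((9.1 − 2)/25)·25 = 150 + 7.1 = 157.1.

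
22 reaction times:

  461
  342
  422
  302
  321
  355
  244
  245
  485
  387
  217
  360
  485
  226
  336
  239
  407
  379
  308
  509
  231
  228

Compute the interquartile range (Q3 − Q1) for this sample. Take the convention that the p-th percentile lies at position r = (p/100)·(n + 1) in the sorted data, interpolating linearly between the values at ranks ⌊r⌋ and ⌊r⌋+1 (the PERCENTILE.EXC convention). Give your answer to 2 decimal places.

168.00

Sorted: 217, 226, 228, 231, 239, 244, 245, 302, 308, 321, 336, 342, 355, 360, 379, 387, 407, 422, 461, 485, 485, 509.
n = 22.
P25: r = 5.75; ranks 5–6 are 239, 244; interpolating gives 242.75.
P75: r = 17.25; ranks 17–18 are 407, 422; interpolating gives 410.75.
Difference: 410.75 − 242.75 = 168.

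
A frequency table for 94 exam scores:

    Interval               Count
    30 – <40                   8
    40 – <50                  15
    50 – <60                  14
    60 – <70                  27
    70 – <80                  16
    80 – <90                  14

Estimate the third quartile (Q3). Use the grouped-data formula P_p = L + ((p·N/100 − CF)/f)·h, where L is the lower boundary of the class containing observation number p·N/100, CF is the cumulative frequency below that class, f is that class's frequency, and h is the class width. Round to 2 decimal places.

74.06

N = 94; target position k = 75/100 · 94 = 70.5.
Cumulative frequencies: 8, 23, 37, 64, 80, 94.
Observation 70.5 falls in the class 70 – <80.
L = 70, CF = 64, f = 16, h = 10.
P75 = 70 + ((70.5 − 64)/16)·10 = 70 + 4.0625 = 74.0625.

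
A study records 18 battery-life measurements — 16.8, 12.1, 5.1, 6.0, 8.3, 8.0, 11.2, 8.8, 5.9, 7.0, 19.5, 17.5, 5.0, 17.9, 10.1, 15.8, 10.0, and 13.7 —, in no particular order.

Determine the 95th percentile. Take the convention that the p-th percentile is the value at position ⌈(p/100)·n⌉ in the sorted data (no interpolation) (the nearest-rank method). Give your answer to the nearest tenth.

19.5

Sorted: 5.0, 5.1, 5.9, 6.0, 7.0, 8.0, 8.3, 8.8, 10.0, 10.1, 11.2, 12.1, 13.7, 15.8, 16.8, 17.5, 17.9, 19.5.
n = 18.
Position = ⌈95/100 · 18⌉ = ⌈17.1⌉ = 18.
The value at rank 18 is 19.5.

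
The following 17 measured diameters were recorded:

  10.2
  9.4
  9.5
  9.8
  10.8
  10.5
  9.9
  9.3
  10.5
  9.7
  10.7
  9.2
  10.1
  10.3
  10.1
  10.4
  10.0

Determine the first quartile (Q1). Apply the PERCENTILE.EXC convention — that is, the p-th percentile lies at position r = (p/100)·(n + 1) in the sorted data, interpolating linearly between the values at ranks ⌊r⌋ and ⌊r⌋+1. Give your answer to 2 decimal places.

Sorted: 9.2, 9.3, 9.4, 9.5, 9.7, 9.8, 9.9, 10.0, 10.1, 10.1, 10.2, 10.3, 10.4, 10.5, 10.5, 10.7, 10.8.
n = 17.
r = (25/100)·(17 + 1) = 4.5.
Rank 4 is 9.5 and rank 5 is 9.7.
Interpolate: 9.5 + 0.5·(9.7 − 9.5) = 9.5 + 0.5·0.2 = 9.6.

9.60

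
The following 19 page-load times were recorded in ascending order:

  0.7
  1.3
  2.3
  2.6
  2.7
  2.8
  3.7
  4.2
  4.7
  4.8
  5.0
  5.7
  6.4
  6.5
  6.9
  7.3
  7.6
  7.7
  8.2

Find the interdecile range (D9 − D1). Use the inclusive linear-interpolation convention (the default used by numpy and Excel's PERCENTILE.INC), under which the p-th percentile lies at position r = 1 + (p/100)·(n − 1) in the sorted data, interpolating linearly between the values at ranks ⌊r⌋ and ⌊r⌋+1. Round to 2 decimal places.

n = 19.
P10: r = 2.8; ranks 2–3 are 1.3, 2.3; interpolating gives 2.1.
P90: r = 17.2; ranks 17–18 are 7.6, 7.7; interpolating gives 7.62.
Difference: 7.62 − 2.1 = 5.52.

5.52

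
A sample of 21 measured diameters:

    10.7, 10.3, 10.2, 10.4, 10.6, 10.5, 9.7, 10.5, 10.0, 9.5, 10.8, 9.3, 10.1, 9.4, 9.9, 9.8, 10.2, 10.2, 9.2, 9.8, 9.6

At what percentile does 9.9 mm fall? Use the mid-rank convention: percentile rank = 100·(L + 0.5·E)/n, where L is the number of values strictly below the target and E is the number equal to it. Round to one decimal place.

Sorted: 9.2, 9.3, 9.4, 9.5, 9.6, 9.7, 9.8, 9.8, 9.9, 10.0, 10.1, 10.2, 10.2, 10.2, 10.3, 10.4, 10.5, 10.5, 10.6, 10.7, 10.8.
Count below 9.9: L = 8; count equal: E = 1; n = 21.
Percentile rank = 100·(8 + 0.5·1)/21 = 100·8.5/21 = 40.48.

40.5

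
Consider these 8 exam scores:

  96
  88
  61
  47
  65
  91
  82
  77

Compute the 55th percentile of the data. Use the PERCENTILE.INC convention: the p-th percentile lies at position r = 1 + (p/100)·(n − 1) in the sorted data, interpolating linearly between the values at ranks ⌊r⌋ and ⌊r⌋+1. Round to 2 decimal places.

Sorted: 47, 61, 65, 77, 82, 88, 91, 96.
n = 8.
r = 1 + (55/100)·(8 − 1) = 1 + 3.85 = 4.85.
Rank 4 is 77 and rank 5 is 82.
Interpolate: 77 + 0.85·(82 − 77) = 77 + 0.85·5 = 81.25.

81.25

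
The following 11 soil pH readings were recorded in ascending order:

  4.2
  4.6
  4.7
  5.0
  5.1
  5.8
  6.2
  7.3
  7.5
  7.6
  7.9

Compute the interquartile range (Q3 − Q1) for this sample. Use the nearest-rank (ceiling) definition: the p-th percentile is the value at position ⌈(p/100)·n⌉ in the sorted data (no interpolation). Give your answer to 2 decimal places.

n = 11.
P25: rank ⌈25/100·11⌉ = 3 → 4.7.
P75: rank ⌈75/100·11⌉ = 9 → 7.5.
Difference: 7.5 − 4.7 = 2.8.

2.80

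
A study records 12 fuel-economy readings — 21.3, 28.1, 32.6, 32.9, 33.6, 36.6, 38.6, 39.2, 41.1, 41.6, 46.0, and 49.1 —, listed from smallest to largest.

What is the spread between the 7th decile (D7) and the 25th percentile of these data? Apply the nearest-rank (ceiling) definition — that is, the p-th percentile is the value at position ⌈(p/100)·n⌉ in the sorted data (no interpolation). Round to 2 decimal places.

8.50

n = 12.
P25: rank ⌈25/100·12⌉ = 3 → 32.6.
P70: rank ⌈70/100·12⌉ = 9 → 41.1.
Difference: 41.1 − 32.6 = 8.5.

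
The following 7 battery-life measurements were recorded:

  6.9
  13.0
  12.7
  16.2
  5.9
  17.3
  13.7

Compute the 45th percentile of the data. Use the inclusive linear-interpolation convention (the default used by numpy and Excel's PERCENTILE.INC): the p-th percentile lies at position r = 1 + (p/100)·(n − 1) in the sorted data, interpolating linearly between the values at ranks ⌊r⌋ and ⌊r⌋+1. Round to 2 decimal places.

12.91

Sorted: 5.9, 6.9, 12.7, 13.0, 13.7, 16.2, 17.3.
n = 7.
r = 1 + (45/100)·(7 − 1) = 1 + 2.7 = 3.7.
Rank 3 is 12.7 and rank 4 is 13.0.
Interpolate: 12.7 + 0.7·(13.0 − 12.7) = 12.7 + 0.7·0.3 = 12.91.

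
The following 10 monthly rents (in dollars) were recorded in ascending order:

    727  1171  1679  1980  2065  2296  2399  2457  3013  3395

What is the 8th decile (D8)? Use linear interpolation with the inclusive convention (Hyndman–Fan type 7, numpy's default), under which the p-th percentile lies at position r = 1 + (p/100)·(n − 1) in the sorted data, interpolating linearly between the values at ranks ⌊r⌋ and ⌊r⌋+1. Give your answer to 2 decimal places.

2568.20

n = 10.
r = 1 + (80/100)·(10 − 1) = 1 + 7.2 = 8.2.
Rank 8 is 2457 and rank 9 is 3013.
Interpolate: 2457 + 0.2·(3013 − 2457) = 2457 + 0.2·556 = 2568.2.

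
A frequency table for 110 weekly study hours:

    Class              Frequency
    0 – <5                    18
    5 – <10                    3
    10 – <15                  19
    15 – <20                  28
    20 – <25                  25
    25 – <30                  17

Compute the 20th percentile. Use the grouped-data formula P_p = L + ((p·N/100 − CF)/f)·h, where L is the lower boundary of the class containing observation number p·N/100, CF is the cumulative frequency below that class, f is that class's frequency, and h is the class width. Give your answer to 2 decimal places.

10.26

N = 110; target position k = 20/100 · 110 = 22.
Cumulative frequencies: 18, 21, 40, 68, 93, 110.
Observation 22 falls in the class 10 – <15.
L = 10, CF = 21, f = 19, h = 5.
P20 = 10 + ((22 − 21)/19)·5 = 10 + 0.263158 = 10.2632.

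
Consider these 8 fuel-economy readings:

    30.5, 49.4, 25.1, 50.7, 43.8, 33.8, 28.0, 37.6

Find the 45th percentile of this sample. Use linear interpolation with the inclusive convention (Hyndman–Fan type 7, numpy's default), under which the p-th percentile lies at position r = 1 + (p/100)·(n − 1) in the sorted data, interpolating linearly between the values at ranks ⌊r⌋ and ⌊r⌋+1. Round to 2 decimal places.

34.37

Sorted: 25.1, 28.0, 30.5, 33.8, 37.6, 43.8, 49.4, 50.7.
n = 8.
r = 1 + (45/100)·(8 − 1) = 1 + 3.15 = 4.15.
Rank 4 is 33.8 and rank 5 is 37.6.
Interpolate: 33.8 + 0.15·(37.6 − 33.8) = 33.8 + 0.15·3.8 = 34.37.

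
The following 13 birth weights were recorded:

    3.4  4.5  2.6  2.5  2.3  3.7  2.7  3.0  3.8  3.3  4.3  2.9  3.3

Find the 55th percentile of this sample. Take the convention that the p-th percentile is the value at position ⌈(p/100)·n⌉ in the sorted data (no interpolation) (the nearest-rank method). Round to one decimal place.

3.3

Sorted: 2.3, 2.5, 2.6, 2.7, 2.9, 3.0, 3.3, 3.3, 3.4, 3.7, 3.8, 4.3, 4.5.
n = 13.
Position = ⌈55/100 · 13⌉ = ⌈7.15⌉ = 8.
The value at rank 8 is 3.3.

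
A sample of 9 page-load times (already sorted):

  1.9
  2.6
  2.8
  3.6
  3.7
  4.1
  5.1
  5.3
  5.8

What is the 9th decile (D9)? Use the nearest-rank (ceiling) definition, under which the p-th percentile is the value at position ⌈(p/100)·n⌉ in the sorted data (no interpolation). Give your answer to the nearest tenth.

5.8

n = 9.
Position = ⌈90/100 · 9⌉ = ⌈8.1⌉ = 9.
The value at rank 9 is 5.8.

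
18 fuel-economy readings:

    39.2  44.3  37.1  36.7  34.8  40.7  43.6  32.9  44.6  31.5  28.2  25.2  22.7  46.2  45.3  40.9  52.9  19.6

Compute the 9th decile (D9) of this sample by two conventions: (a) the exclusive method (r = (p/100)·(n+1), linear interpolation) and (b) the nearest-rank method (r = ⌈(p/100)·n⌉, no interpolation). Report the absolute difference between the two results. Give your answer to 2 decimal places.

0.67

Sorted: 19.6, 22.7, 25.2, 28.2, 31.5, 32.9, 34.8, 36.7, 37.1, 39.2, 40.7, 40.9, 43.6, 44.3, 44.6, 45.3, 46.2, 52.9.
n = 18.
(a) r = 17.1; between ranks 17 (46.2) and 18 (52.9): 46.87.
(b) the nearest-rank method: rank 17 → 46.2.
|46.87 − 46.2| = 0.67.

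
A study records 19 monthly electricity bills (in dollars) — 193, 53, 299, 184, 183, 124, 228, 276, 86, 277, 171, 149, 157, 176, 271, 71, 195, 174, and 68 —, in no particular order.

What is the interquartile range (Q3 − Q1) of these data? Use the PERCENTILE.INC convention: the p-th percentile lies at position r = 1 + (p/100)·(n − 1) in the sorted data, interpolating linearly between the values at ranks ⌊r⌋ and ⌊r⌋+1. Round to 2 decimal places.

Sorted: 53, 68, 71, 86, 124, 149, 157, 171, 174, 176, 183, 184, 193, 195, 228, 271, 276, 277, 299.
n = 19.
P25: r = 5.5; ranks 5–6 are 124, 149; interpolating gives 136.5.
P75: r = 14.5; ranks 14–15 are 195, 228; interpolating gives 211.5.
Difference: 211.5 − 136.5 = 75.

75.00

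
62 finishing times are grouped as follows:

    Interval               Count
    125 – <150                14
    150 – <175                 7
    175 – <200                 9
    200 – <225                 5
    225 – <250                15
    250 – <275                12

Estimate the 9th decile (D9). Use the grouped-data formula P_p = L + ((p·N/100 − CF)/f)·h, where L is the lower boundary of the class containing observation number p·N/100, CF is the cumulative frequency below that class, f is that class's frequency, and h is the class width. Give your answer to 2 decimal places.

262.08

N = 62; target position k = 90/100 · 62 = 55.8.
Cumulative frequencies: 14, 21, 30, 35, 50, 62.
Observation 55.8 falls in the class 250 – <275.
L = 250, CF = 50, f = 12, h = 25.
P90 = 250 + ((55.8 − 50)/12)·25 = 250 + 12.0833 = 262.083.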